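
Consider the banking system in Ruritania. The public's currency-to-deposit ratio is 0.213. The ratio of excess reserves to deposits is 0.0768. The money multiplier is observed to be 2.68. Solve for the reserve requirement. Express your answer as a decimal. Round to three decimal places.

Using m = 2.68. Since m = (1 + c)/(c + rr + e), the denominator satisfies c + rr + e = (1 + c)/m = (1 + 0.213) / 2.68 ≈ 0.452612.
With c = 0.213 and e = 0.0768, the reserve requirement is 0.452612 − 0.213 − 0.0768 = 0.162812.

0.163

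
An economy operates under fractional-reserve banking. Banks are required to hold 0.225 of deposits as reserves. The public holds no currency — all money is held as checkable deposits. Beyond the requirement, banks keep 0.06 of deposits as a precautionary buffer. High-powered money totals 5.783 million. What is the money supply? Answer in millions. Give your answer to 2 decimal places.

The money multiplier is m = 1 / (rr + e) = 1 / (0.225 + 0.06) ≈ 3.5088.
So M = m × MB = 3.5088 × 5.783 ≈ 20.2914 million.

20.29 million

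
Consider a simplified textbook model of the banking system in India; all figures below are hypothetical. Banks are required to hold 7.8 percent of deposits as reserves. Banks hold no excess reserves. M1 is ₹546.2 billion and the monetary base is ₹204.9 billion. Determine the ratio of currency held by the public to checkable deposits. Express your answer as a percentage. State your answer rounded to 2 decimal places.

Using m = M/MB = 546.2/204.9 ≈ 2.665691. From m = (1 + c)/(c + rr + e), rearranging gives 1 + c = m·(c + rr + e), so c·(1 − m) = m·(rr + e) − 1.
Hence c = [m·(rr + e) − 1]/(1 − m) = [2.665691 × (0.078 + 0) − 1] / (1 − 2.665691) ≈ 0.475524.

47.55%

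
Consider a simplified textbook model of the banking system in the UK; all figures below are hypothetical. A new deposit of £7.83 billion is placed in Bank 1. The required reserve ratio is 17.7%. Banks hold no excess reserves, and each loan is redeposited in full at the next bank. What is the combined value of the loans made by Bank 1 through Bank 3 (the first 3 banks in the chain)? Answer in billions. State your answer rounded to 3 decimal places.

£16.112 billion

Bank i lends (1 − rr)^i of the original deposit: Bank 1 lends 7.83·0.8230 ≈ 6.4441, Bank 2 lends 7.83·0.8230² ≈ 5.3035, and so on.
Summing a geometric series: total = 7.83·[0.8230·(1 − 0.8230^3) / (1 − 0.8230)] ≈ 16.1123 billion.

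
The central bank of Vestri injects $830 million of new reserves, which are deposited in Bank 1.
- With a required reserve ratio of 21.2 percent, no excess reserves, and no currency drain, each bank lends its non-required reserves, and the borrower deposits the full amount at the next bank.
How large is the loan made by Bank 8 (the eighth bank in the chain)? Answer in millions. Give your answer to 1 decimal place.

$123.4 million

Each bank lends a fraction (1 − rr) = 0.7880 of the deposit it receives, so Bank 8 receives 830·0.7880^7 and lends 830·0.7880^8 ≈ 123.3922 million.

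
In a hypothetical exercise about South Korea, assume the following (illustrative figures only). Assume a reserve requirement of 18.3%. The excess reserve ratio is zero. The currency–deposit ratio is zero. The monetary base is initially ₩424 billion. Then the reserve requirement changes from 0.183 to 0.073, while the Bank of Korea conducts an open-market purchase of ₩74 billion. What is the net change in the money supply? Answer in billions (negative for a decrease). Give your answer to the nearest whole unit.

₩4505 billion

Before: m₁ = 1 / (0.183) ≈ 5.4645, MB₁ = 424, so M₁ = 5.4645 × 424 = 2316.948 billion.
After: m₂ = 1 / (0.073) ≈ 13.6986, MB₂ = 424 + 74 = 498, so M₂ = 13.6986 × 498 = 6821.9028 billion.
ΔM = M₂ − M₁ = 6821.9028 − 2316.948 = 4504.9548 billion.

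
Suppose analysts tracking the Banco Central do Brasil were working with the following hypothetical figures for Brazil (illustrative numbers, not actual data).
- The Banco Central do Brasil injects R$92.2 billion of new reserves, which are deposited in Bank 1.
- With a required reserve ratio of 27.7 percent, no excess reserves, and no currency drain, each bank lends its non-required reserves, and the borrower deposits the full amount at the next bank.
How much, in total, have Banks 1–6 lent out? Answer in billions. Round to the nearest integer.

Bank i lends (1 − rr)^i of the original deposit: Bank 1 lends 92.2·0.7230 = 66.6606, Bank 2 lends 92.2·0.7230² ≈ 48.1956, and so on.
Summing a geometric series: total = 92.2·[0.7230·(1 − 0.7230^6) / (1 − 0.7230)] ≈ 206.2788 billion.

R$206 billion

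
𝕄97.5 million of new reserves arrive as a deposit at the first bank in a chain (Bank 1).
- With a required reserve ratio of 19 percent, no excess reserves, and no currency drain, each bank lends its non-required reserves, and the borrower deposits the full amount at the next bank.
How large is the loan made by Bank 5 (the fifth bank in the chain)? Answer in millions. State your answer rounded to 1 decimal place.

Each bank lends a fraction (1 − rr) = 0.8100 of the deposit it receives, so Bank 5 receives 97.5·0.8100^4 and lends 97.5·0.8100^5 ≈ 33.9961 million.

𝕄34.0 million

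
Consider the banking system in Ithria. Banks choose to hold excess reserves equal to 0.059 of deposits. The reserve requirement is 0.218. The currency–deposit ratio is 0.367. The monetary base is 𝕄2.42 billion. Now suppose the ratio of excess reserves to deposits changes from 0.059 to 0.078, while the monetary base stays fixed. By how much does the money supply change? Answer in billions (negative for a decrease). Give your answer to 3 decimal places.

-0.147 billion

Initially m₁ = (1 + 0.367) / (0.218 + 0.059 + 0.367) ≈ 2.12267, so M₁ = 2.12267 × 2.42 ≈ 5.1369 billion.
After the change m₂ = (1 + 0.367) / (0.218 + 0.078 + 0.367) ≈ 2.06184, so M₂ = 2.06184 × 2.42 ≈ 4.9897 billion.
ΔM = M₂ − M₁ = 4.9897 − 5.1369 = -0.1472 billion.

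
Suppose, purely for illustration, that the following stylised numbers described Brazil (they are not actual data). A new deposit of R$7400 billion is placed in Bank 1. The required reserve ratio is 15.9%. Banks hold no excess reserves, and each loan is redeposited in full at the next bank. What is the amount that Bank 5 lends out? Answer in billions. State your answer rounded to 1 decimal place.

R$3113.2 billion

Each bank lends a fraction (1 − rr) = 0.8410 of the deposit it receives, so Bank 5 receives 7400·0.8410^4 and lends 7400·0.8410^5 ≈ 3113.2335 billion.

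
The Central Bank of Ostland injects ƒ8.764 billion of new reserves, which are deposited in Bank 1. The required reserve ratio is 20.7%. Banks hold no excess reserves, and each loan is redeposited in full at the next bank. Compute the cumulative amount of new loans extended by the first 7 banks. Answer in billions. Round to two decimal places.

Bank i lends (1 − rr)^i of the original deposit: Bank 1 lends 8.764·0.7930 ≈ 6.9499, Bank 2 lends 8.764·0.7930² ≈ 5.5112, and so on.
Summing a geometric series: total = 8.764·[0.7930·(1 − 0.7930^7) / (1 − 0.7930)] ≈ 26.9533 billion.

ƒ26.95 billion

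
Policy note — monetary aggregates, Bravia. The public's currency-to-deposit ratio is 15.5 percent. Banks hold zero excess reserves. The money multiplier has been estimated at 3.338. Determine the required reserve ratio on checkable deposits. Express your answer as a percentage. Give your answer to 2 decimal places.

Using m = 3.338. Since m = (1 + c)/(c + rr + e), the denominator satisfies c + rr + e = (1 + c)/m = (1 + 0.155) / 3.338 ≈ 0.346016.
With c = 0.155 and e = 0, the required reserve ratio on checkable deposits is 0.346016 − 0.155 − 0 = 0.191016.

19.10%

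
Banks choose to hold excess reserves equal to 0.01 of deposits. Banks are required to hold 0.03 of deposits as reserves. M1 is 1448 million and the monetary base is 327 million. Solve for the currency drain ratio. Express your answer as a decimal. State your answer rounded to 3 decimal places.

Using m = M/MB = 1448/327 ≈ 4.428135. From m = (1 + c)/(c + rr + e), rearranging gives 1 + c = m·(c + rr + e), so c·(1 − m) = m·(rr + e) − 1.
Hence c = [m·(rr + e) − 1]/(1 − m) = [4.428135 × (0.03 + 0.01) − 1] / (1 − 4.428135) ≈ 0.240036.

0.240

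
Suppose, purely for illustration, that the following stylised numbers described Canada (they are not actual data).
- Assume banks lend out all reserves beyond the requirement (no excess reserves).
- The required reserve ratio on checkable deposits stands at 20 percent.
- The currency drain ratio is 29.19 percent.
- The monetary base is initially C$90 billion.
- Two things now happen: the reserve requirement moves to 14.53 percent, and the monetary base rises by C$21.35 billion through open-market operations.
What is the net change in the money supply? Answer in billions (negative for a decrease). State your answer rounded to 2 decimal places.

C$92.66 billion

Before: m₁ = (1 + 0.2919) / (0.2 + 0.2919) ≈ 2.626347, MB₁ = 90, so M₁ = 2.626347 × 90 ≈ 236.3712 billion.
After: m₂ = (1 + 0.2919) / (0.1453 + 0.2919) ≈ 2.954941, MB₂ = 90 + 21.35 = 111.35, so M₂ = 2.954941 × 111.35 ≈ 329.0327 billion.
ΔM = M₂ − M₁ = 329.0327 − 236.3712 = 92.6615 billion.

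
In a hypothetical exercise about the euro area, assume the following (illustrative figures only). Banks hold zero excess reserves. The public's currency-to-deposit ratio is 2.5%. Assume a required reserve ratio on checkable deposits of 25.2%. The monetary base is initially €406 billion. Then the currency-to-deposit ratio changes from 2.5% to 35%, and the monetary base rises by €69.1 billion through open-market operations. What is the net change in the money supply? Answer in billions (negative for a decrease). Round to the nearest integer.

Before: m₁ = (1 + 0.025) / (0.252 + 0.025) ≈ 3.7004, MB₁ = 406, so M₁ = 3.7004 × 406 = 1502.3624 billion.
After: m₂ = (1 + 0.35) / (0.252 + 0.35) ≈ 2.2425, MB₂ = 406 + 69.1 = 475.1, so M₂ = 2.2425 × 475.1 ≈ 1065.4118 billion.
ΔM = M₂ − M₁ = 1065.4118 − 1502.3624 = -436.9506 billion.

-437 billion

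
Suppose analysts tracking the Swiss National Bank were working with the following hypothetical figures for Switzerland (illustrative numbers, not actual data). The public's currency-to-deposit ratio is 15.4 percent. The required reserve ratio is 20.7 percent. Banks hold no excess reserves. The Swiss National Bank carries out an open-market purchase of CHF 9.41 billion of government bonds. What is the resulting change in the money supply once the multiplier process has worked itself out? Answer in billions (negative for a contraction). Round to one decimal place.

CHF 30.1 billion

The money multiplier is m = (1 + c) / (rr + c) = (1 + 0.154) / (0.207 + 0.154) ≈ 3.1967.
The purchase adds 9.41 billion of base, so ΔM = m × ΔMB = 3.1967 × (+9.41) ≈ 30.0809 billion.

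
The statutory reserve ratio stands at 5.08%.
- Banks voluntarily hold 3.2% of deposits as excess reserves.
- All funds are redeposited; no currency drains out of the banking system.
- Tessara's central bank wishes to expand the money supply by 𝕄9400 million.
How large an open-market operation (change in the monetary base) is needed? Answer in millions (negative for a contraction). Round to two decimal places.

The money multiplier is m = 1 / (rr + e) = 1 / (0.0508 + 0.032) ≈ 12.0772947.
ΔMB = ΔM / m = (+9400) / 12.0772947 ≈ 778.32 million.

𝕄778.32 million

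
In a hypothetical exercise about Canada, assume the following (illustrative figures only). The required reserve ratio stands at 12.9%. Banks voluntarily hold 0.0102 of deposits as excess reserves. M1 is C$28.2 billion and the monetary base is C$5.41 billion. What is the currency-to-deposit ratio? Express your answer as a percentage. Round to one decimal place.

6.5%

Using m = M/MB = 28.2/5.41 ≈ 5.212569. From m = (1 + c)/(c + rr + e), rearranging gives 1 + c = m·(c + rr + e), so c·(1 − m) = m·(rr + e) − 1.
Hence c = [m·(rr + e) − 1]/(1 − m) = [5.212569 × (0.129 + 0.0102) − 1] / (1 − 5.212569) ≈ 0.065141.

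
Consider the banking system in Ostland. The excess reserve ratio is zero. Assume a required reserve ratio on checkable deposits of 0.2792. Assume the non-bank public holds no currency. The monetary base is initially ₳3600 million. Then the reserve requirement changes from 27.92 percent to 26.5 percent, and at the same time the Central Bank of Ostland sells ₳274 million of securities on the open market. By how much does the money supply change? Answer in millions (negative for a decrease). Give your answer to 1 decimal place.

-343.0 million

Before: m₁ = 1 / (0.2792) ≈ 3.581662, MB₁ = 3600, so M₁ = 3.581662 × 3600 = 12893.9832 million.
After: m₂ = 1 / (0.265) ≈ 3.773585, MB₂ = 3600 − 274 = 3326, so M₂ = 3.773585 × 3326 ≈ 12550.9437 million.
ΔM = M₂ − M₁ = 12550.9437 − 12893.9832 = -343.0395 million.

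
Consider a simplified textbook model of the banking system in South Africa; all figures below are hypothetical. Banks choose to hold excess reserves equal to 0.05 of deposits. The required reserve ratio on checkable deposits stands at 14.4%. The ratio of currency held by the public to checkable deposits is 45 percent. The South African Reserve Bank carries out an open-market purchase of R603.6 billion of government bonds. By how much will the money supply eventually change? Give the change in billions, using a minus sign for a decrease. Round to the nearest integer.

The money multiplier is m = (1 + c) / (rr + e + c) = (1 + 0.45) / (0.144 + 0.05 + 0.45) ≈ 2.2516.
The purchase adds 603.6 billion of base, so ΔM = m × ΔMB = 2.2516 × (+603.6) ≈ 1359.0658 billion.

R1359 billion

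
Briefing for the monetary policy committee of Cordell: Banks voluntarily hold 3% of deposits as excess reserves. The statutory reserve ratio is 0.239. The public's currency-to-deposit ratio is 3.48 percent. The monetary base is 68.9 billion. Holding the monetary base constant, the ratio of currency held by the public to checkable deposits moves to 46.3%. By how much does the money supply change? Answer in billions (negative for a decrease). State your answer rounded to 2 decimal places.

Initially m₁ = (1 + 0.0348) / (0.239 + 0.03 + 0.0348) ≈ 3.40619, so M₁ = 3.40619 × 68.9 ≈ 234.6865 billion.
After the change m₂ = (1 + 0.463) / (0.239 + 0.03 + 0.463) ≈ 1.99863, so M₂ = 1.99863 × 68.9 ≈ 137.7056 billion.
ΔM = M₂ − M₁ = 137.7056 − 234.6865 = -96.9809 billion.

-96.98 billion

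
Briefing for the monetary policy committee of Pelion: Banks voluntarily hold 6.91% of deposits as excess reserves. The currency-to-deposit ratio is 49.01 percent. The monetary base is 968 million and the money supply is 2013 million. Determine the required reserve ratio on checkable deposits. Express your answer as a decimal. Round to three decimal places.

Using m = M/MB = 2013/968 ≈ 2.079545. Since m = (1 + c)/(c + rr + e), the denominator satisfies c + rr + e = (1 + c)/m = (1 + 0.4901) / 2.079545 ≈ 0.716551.
With c = 0.4901 and e = 0.0691, the required reserve ratio on checkable deposits is 0.716551 − 0.4901 − 0.0691 = 0.157351.

0.157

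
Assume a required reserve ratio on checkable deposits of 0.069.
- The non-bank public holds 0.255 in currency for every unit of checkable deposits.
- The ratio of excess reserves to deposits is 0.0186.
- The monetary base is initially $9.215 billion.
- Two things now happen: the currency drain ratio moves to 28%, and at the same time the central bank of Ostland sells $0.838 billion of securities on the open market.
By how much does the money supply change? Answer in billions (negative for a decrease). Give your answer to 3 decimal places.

-4.587 billion

Before: m₁ = (1 + 0.255) / (0.069 + 0.0186 + 0.255) ≈ 3.66316, MB₁ = 9.215, so M₁ = 3.66316 × 9.215 ≈ 33.756 billion.
After: m₂ = (1 + 0.28) / (0.069 + 0.0186 + 0.28) ≈ 3.48205, MB₂ = 9.215 − 0.838 = 8.377, so M₂ = 3.48205 × 8.377 ≈ 29.1691 billion.
ΔM = M₂ − M₁ = 29.1691 − 33.756 = -4.5869 billion.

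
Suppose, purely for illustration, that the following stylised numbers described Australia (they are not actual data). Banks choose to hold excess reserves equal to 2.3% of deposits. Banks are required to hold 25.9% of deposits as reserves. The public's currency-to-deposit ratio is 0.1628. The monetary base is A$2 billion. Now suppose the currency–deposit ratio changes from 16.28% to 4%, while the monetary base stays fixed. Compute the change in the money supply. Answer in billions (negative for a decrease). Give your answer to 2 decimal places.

Initially m₁ = (1 + 0.1628) / (0.259 + 0.023 + 0.1628) ≈ 2.6142, so M₁ = 2.6142 × 2 = 5.2284 billion.
After the change m₂ = (1 + 0.04) / (0.259 + 0.023 + 0.04) ≈ 3.2298, so M₂ = 3.2298 × 2 = 6.4596 billion.
ΔM = M₂ − M₁ = 6.4596 − 5.2284 = 1.2312 billion.

A$1.23 billion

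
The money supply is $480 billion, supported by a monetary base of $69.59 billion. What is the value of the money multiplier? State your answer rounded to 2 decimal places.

6.90

The money multiplier is m = M / MB = 480 / 69.59 ≈ 6.89754.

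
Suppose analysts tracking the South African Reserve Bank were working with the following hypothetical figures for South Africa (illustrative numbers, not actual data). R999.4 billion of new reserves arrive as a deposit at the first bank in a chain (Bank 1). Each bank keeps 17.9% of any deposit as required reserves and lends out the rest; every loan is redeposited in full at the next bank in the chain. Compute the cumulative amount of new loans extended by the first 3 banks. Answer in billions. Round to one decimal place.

Bank i lends (1 − rr)^i of the original deposit: Bank 1 lends 999.4·0.8210 = 820.5074, Bank 2 lends 999.4·0.8210² ≈ 673.6366, and so on.
Summing a geometric series: total = 999.4·[0.8210·(1 − 0.8210^3) / (1 − 0.8210)] ≈ 2047.1996 billion.

R2047.2 billion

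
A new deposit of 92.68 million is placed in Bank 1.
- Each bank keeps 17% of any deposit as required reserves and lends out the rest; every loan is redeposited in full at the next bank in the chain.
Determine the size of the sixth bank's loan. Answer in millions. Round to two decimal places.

Each bank lends a fraction (1 − rr) = 0.8300 of the deposit it receives, so Bank 6 receives 92.68·0.8300^5 and lends 92.68·0.8300^6 ≈ 30.3008 million.

30.30 million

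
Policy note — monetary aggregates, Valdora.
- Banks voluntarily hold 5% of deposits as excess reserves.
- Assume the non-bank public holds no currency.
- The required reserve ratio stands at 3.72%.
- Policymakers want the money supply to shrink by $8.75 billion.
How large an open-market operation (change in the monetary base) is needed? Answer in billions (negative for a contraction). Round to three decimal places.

-0.763 billion

The money multiplier is m = 1 / (rr + e) = 1 / (0.0372 + 0.05) ≈ 11.46789.
ΔMB = ΔM / m = (−8.75) / 11.46789 ≈ -0.763 billion.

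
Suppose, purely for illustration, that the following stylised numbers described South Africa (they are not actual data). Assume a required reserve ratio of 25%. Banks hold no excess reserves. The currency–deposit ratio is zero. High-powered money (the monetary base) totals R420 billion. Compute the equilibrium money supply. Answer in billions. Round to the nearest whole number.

R1680 billion

With no currency drain or excess reserves, the money multiplier is m = 1/rr = 1/0.25 = 4.
Money supply M = m × MB = 4 × 420 = 1680 billion.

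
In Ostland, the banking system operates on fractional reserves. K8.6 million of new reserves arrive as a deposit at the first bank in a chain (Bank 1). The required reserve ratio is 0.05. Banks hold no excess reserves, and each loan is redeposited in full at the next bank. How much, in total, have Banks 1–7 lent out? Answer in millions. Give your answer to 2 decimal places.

K49.29 million

Bank i lends (1 − rr)^i of the original deposit: Bank 1 lends 8.6·0.9500 = 8.1700, Bank 2 lends 8.6·0.9500² = 7.7615, and so on.
Summing a geometric series: total = 8.6·[0.9500·(1 − 0.9500^7) / (1 − 0.9500)] ≈ 49.2917 million.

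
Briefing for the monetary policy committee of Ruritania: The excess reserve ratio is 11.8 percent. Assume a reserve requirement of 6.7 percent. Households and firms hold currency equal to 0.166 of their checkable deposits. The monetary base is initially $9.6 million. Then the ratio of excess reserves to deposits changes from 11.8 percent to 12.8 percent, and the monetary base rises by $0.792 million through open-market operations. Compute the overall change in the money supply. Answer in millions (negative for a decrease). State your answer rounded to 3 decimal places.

Before: m₁ = (1 + 0.166) / (0.067 + 0.118 + 0.166) ≈ 3.321937, MB₁ = 9.6, so M₁ = 3.321937 × 9.6 ≈ 31.8906 million.
After: m₂ = (1 + 0.166) / (0.067 + 0.128 + 0.166) ≈ 3.229917, MB₂ = 9.6 + 0.792 = 10.392, so M₂ = 3.229917 × 10.392 ≈ 33.5653 million.
ΔM = M₂ − M₁ = 33.5653 − 31.8906 = 1.6747 million.

$1.675 million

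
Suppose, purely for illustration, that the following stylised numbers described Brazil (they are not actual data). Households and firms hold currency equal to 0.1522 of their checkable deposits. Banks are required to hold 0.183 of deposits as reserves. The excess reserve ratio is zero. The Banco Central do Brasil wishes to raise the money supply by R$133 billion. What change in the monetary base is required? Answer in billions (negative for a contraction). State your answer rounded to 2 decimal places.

R$38.69 billion

The money multiplier is m = (1 + c) / (rr + c) = (1 + 0.1522) / (0.183 + 0.1522) ≈ 3.437351.
ΔMB = ΔM / m = (+133) / 3.437351 ≈ 38.6926 billion.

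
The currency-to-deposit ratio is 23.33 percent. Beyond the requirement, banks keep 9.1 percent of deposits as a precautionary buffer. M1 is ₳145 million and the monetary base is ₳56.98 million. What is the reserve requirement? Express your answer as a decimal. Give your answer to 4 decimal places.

Using m = M/MB = 145/56.98 ≈ 2.544753. Since m = (1 + c)/(c + rr + e), the denominator satisfies c + rr + e = (1 + c)/m = (1 + 0.2333) / 2.544753 ≈ 0.484644.
With c = 0.2333 and e = 0.091, the reserve requirement is 0.484644 − 0.2333 − 0.091 = 0.160344.

0.1603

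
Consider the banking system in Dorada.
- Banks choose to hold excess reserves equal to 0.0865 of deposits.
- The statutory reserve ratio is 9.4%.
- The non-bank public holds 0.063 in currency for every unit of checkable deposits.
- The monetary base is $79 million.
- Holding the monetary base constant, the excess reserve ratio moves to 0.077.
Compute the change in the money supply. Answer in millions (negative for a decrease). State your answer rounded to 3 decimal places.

$14.001 million

Initially m₁ = (1 + 0.063) / (0.094 + 0.0865 + 0.063) ≈ 4.365503, so M₁ = 4.365503 × 79 ≈ 344.8747 million.
After the change m₂ = (1 + 0.063) / (0.094 + 0.077 + 0.063) ≈ 4.542735, so M₂ = 4.542735 × 79 ≈ 358.8761 million.
ΔM = M₂ − M₁ = 358.8761 − 344.8747 = 14.0014 million.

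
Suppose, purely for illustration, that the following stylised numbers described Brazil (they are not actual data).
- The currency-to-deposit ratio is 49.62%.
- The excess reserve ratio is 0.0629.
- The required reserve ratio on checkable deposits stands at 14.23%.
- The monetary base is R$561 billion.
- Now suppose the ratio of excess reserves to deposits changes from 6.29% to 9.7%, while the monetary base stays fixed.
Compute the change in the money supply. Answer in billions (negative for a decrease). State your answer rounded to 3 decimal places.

-55.483 billion

Initially m₁ = (1 + 0.4962) / (0.1423 + 0.0629 + 0.4962) ≈ 2.1331622, so M₁ = 2.1331622 × 561 ≈ 1196.704 billion.
After the change m₂ = (1 + 0.4962) / (0.1423 + 0.097 + 0.4962) ≈ 2.0342624, so M₂ = 2.0342624 × 561 ≈ 1141.2212 billion.
ΔM = M₂ − M₁ = 1141.2212 − 1196.704 = -55.4828 billion.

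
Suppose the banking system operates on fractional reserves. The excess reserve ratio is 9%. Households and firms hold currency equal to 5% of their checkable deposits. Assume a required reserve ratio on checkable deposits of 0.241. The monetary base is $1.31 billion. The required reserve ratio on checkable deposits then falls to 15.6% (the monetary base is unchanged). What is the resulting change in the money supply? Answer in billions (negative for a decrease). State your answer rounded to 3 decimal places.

Initially m₁ = (1 + 0.05) / (0.241 + 0.09 + 0.05) ≈ 2.75591, so M₁ = 2.75591 × 1.31 ≈ 3.6102 billion.
After the change m₂ = (1 + 0.05) / (0.156 + 0.09 + 0.05) ≈ 3.54730, so M₂ = 3.54730 × 1.31 ≈ 4.647 billion.
ΔM = M₂ − M₁ = 4.647 − 3.6102 = 1.0368 billion.

$1.037 billion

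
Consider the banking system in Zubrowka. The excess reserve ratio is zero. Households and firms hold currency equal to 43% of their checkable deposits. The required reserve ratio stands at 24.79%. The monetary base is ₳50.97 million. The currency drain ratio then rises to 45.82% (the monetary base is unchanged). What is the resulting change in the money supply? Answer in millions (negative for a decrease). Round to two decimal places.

Initially m₁ = (1 + 0.43) / (0.2479 + 0.43) ≈ 2.10946, so M₁ = 2.10946 × 50.97 ≈ 107.5192 million.
After the change m₂ = (1 + 0.4582) / (0.2479 + 0.4582) ≈ 2.06515, so M₂ = 2.06515 × 50.97 ≈ 105.2607 million.
ΔM = M₂ − M₁ = 105.2607 − 107.5192 = -2.2585 million.

-2.26 million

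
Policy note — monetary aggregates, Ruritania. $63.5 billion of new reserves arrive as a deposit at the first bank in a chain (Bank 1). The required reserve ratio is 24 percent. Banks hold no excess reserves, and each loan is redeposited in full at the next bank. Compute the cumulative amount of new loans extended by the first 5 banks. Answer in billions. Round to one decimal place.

$150.1 billion

Bank i lends (1 − rr)^i of the original deposit: Bank 1 lends 63.5·0.7600 = 48.2600, Bank 2 lends 63.5·0.7600² = 36.6776, and so on.
Summing a geometric series: total = 63.5·[0.7600·(1 − 0.7600^5) / (1 − 0.7600)] ≈ 150.0981 billion.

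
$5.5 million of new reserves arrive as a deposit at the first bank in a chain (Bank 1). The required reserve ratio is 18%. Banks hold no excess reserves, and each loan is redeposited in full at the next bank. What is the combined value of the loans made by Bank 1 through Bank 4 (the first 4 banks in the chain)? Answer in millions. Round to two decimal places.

Bank i lends (1 − rr)^i of the original deposit: Bank 1 lends 5.5·0.8200 = 4.5100, Bank 2 lends 5.5·0.8200² = 3.6982, and so on.
Summing a geometric series: total = 5.5·[0.8200·(1 − 0.8200^4) / (1 − 0.8200)] ≈ 13.7274 million.

$13.73 million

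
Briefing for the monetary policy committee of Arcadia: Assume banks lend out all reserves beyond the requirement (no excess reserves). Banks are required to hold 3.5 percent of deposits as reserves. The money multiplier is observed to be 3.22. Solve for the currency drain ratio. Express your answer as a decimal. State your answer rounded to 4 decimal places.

Using m = 3.22. From m = (1 + c)/(c + rr + e), rearranging gives 1 + c = m·(c + rr + e), so c·(1 − m) = m·(rr + e) − 1.
Hence c = [m·(rr + e) − 1]/(1 − m) = [3.22 × (0.035 + 0) − 1] / (1 − 3.22) ≈ 0.399685.

0.3997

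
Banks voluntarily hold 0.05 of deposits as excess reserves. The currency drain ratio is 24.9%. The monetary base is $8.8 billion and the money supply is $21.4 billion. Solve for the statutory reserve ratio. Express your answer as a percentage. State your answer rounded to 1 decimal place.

21.5%

Using m = M/MB = 21.4/8.8 ≈ 2.431818. Since m = (1 + c)/(c + rr + e), the denominator satisfies c + rr + e = (1 + c)/m = (1 + 0.249) / 2.431818 ≈ 0.513608.
With c = 0.249 and e = 0.05, the statutory reserve ratio is 0.513608 − 0.249 − 0.05 = 0.214608.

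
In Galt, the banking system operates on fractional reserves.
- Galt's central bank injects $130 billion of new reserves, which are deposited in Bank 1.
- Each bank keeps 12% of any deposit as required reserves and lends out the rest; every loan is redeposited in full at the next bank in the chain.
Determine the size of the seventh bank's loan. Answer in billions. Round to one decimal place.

$53.1 billion

Each bank lends a fraction (1 − rr) = 0.8800 of the deposit it receives, so Bank 7 receives 130·0.8800^6 and lends 130·0.8800^7 ≈ 53.1278 billion.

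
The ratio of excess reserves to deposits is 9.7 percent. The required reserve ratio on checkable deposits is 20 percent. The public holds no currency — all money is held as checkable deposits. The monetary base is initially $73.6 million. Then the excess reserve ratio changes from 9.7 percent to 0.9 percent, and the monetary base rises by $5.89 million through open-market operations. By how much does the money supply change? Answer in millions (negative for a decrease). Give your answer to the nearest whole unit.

Before: m₁ = 1 / (0.2 + 0.097) ≈ 3.3670, MB₁ = 73.6, so M₁ = 3.3670 × 73.6 = 247.8112 million.
After: m₂ = 1 / (0.2 + 0.009) ≈ 4.7847, MB₂ = 73.6 + 5.89 = 79.49, so M₂ = 4.7847 × 79.49 ≈ 380.3358 million.
ΔM = M₂ − M₁ = 380.3358 − 247.8112 = 132.5246 million.

$133 million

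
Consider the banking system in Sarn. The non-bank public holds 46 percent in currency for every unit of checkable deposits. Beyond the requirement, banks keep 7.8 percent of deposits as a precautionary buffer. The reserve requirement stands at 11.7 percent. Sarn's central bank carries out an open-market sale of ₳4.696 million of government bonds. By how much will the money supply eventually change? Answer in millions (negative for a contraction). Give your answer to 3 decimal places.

The money multiplier is m = (1 + c) / (rr + e + c) = (1 + 0.46) / (0.117 + 0.078 + 0.46) ≈ 2.22901.
The sale removes 4.696 million of base, so ΔM = m × ΔMB = 2.22901 × (−4.696) ≈ -10.4674 million.

-10.467 million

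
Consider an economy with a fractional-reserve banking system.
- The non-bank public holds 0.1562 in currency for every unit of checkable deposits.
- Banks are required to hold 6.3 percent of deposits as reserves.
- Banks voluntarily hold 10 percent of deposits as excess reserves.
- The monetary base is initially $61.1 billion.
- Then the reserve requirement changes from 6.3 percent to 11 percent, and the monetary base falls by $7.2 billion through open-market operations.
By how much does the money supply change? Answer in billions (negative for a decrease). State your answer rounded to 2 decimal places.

Before: m₁ = (1 + 0.1562) / (0.063 + 0.1 + 0.1562) ≈ 3.62218, MB₁ = 61.1, so M₁ = 3.62218 × 61.1 ≈ 221.3152 billion.
After: m₂ = (1 + 0.1562) / (0.11 + 0.1 + 0.1562) ≈ 3.15729, MB₂ = 61.1 − 7.2 = 53.9, so M₂ = 3.15729 × 53.9 ≈ 170.1779 billion.
ΔM = M₂ − M₁ = 170.1779 − 221.3152 = -51.1373 billion.

-51.14 billion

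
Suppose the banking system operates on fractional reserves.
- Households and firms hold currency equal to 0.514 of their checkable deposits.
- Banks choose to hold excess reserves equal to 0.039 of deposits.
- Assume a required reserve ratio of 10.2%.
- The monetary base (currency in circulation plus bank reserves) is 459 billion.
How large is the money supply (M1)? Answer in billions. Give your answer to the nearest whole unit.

The money multiplier is m = (1 + c) / (rr + e + c) = (1 + 0.514) / (0.102 + 0.039 + 0.514) ≈ 2.3115.
So M = m × MB = 2.3115 × 459 = 1060.9785 billion.

1061 billion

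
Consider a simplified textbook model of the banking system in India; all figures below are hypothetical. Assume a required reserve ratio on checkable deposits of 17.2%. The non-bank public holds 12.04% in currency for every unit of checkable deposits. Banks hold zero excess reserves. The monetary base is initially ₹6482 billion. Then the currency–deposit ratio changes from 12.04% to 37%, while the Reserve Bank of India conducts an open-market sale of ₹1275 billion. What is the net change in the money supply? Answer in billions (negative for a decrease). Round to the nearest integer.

-11676 billion

Before: m₁ = (1 + 0.1204) / (0.172 + 0.1204) ≈ 3.83174, MB₁ = 6482, so M₁ = 3.83174 × 6482 ≈ 24837.3387 billion.
After: m₂ = (1 + 0.37) / (0.172 + 0.37) ≈ 2.52768, MB₂ = 6482 − 1275 = 5207, so M₂ = 2.52768 × 5207 ≈ 13161.6298 billion.
ΔM = M₂ − M₁ = 13161.6298 − 24837.3387 = -11675.7089 billion.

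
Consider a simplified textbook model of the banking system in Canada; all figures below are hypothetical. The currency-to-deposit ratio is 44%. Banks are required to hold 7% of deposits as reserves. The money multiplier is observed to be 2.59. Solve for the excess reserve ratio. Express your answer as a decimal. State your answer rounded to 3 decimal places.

Using m = 2.59. Since m = (1 + c)/(c + rr + e), the denominator satisfies c + rr + e = (1 + c)/m = (1 + 0.44) / 2.59 ≈ 0.555985.
With c = 0.44 and rr = 0.07, the excess reserve ratio is 0.555985 − 0.44 − 0.07 = 0.045985.

0.046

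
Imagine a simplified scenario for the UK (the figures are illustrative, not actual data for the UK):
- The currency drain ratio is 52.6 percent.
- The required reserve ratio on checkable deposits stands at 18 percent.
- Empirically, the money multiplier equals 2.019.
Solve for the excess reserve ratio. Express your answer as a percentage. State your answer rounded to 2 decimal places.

4.98%

Using m = 2.019. Since m = (1 + c)/(c + rr + e), the denominator satisfies c + rr + e = (1 + c)/m = (1 + 0.526) / 2.019 ≈ 0.755820.
With c = 0.526 and rr = 0.18, the excess reserve ratio is 0.755820 − 0.526 − 0.18 = 0.04982.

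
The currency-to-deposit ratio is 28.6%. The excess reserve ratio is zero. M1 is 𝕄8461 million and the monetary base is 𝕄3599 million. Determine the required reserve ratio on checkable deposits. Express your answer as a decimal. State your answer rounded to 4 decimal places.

0.2610

Using m = M/MB = 8461/3599 ≈ 2.350931. Since m = (1 + c)/(c + rr + e), the denominator satisfies c + rr + e = (1 + c)/m = (1 + 0.286) / 2.350931 ≈ 0.547017.
With c = 0.286 and e = 0, the required reserve ratio on checkable deposits is 0.547017 − 0.286 − 0 = 0.261017.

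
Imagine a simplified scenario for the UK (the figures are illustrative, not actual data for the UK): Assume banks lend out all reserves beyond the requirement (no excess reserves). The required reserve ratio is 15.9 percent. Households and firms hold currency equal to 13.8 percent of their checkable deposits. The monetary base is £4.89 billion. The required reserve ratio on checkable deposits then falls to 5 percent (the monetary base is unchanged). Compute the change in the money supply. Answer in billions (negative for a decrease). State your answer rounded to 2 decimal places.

Initially m₁ = (1 + 0.138) / (0.159 + 0.138) ≈ 3.8316, so M₁ = 3.8316 × 4.89 ≈ 18.7365 billion.
After the change m₂ = (1 + 0.138) / (0.05 + 0.138) ≈ 6.0532, so M₂ = 6.0532 × 4.89 ≈ 29.6001 billion.
ΔM = M₂ − M₁ = 29.6001 − 18.7365 = 10.8636 billion.

£10.86 billion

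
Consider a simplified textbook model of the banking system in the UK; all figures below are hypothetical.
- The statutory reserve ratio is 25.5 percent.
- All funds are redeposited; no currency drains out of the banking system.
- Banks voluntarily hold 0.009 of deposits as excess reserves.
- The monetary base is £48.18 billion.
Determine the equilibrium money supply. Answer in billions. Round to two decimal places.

£182.50 billion

The money multiplier is m = 1 / (rr + e) = 1 / (0.255 + 0.009) ≈ 3.78788.
So M = m × MB = 3.78788 × 48.18 ≈ 182.5001 billion.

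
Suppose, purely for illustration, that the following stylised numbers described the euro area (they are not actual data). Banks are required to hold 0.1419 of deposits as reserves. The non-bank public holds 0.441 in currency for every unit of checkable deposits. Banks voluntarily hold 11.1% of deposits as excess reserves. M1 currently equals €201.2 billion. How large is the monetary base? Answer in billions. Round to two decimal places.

The money multiplier is m = (1 + c) / (rr + e + c) = (1 + 0.441) / (0.1419 + 0.111 + 0.441) ≈ 2.076668.
MB = M / m = 201.2 / 2.076668 ≈ 96.886 billion.

€96.89 billion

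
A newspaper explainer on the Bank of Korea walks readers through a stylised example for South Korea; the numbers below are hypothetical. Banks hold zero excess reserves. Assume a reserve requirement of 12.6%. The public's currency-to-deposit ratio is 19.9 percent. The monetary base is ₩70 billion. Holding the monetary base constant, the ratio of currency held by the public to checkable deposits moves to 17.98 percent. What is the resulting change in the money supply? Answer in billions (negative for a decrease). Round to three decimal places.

Initially m₁ = (1 + 0.199) / (0.126 + 0.199) ≈ 3.689231, so M₁ = 3.689231 × 70 ≈ 258.2462 billion.
After the change m₂ = (1 + 0.1798) / (0.126 + 0.1798) ≈ 3.858077, so M₂ = 3.858077 × 70 ≈ 270.0654 billion.
ΔM = M₂ − M₁ = 270.0654 − 258.2462 = 11.8192 billion.

₩11.819 billion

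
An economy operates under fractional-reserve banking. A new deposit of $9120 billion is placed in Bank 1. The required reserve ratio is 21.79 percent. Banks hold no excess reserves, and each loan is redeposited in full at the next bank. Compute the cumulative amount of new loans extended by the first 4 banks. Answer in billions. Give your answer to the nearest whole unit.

Bank i lends (1 − rr)^i of the original deposit: Bank 1 lends 9120·0.7821 = 7132.7520, Bank 2 lends 9120·0.7821² ≈ 5578.5253, and so on.
Summing a geometric series: total = 9120·[0.7821·(1 − 0.7821^4) / (1 − 0.7821)] ≈ 20486.5167 billion.

$20487 billion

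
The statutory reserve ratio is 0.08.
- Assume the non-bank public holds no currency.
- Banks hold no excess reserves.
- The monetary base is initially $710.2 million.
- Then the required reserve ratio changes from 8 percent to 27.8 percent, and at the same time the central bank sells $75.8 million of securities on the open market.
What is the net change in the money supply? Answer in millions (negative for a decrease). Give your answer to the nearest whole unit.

Before: m₁ = 1 / (0.08) = 12.5, MB₁ = 710.2, so M₁ = 12.5 × 710.2 = 8877.5 million.
After: m₂ = 1 / (0.278) ≈ 3.5971, MB₂ = 710.2 − 75.8 = 634.4, so M₂ = 3.5971 × 634.4 ≈ 2282.0002 million.
ΔM = M₂ − M₁ = 2282.0002 − 8877.5 = -6595.4998 million.

-6595 million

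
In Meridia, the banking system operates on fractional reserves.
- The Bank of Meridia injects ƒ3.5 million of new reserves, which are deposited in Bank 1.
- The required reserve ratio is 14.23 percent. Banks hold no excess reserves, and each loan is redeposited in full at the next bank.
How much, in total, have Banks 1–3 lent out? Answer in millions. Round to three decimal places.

Bank i lends (1 − rr)^i of the original deposit: Bank 1 lends 3.5·0.8577 ≈ 3.0019, Bank 2 lends 3.5·0.8577² ≈ 2.5748, and so on.
Summing a geometric series: total = 3.5·[0.8577·(1 − 0.8577^3) / (1 − 0.8577)] ≈ 7.7851 million.

ƒ7.785 million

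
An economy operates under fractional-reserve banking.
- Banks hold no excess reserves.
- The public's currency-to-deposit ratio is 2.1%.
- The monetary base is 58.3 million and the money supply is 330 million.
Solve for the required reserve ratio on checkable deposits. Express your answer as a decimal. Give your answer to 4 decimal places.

0.1594

Using m = M/MB = 330/58.3 ≈ 5.660377. Since m = (1 + c)/(c + rr + e), the denominator satisfies c + rr + e = (1 + c)/m = (1 + 0.021) / 5.660377 ≈ 0.180377.
With c = 0.021 and e = 0, the required reserve ratio on checkable deposits is 0.180377 − 0.021 − 0 = 0.159377.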